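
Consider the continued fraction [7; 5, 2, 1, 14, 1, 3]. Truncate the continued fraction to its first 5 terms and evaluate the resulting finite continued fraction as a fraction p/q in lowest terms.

Start with 14.
1 + 1/(14/1) = 1 + 1/14 = 15/14
2 + 1/(15/14) = 2 + 14/15 = 44/15
5 + 1/(44/15) = 5 + 15/44 = 235/44
7 + 1/(235/44) = 7 + 44/235 = 1689/235

1689/235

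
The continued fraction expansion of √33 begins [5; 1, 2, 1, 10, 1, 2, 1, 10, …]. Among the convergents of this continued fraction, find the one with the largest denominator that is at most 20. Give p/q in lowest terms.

List convergents until the denominator exceeds the bound:
a_0 = 5: 5/1  (≤ bound)
a_1 = 1: 6/1  (≤ bound)
a_2 = 2: 17/3  (≤ bound)
a_3 = 1: 23/4  (≤ bound)
a_4 = 10: 247/43  (> 20, stop)

23/4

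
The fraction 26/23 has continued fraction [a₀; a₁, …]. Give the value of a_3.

2

26 = 1·23 + 3, so a_0 = 1
23 = 7·3 + 2, so a_1 = 7
3 = 1·2 + 1, so a_2 = 1
2 = 2·1 + 0, so a_3 = 2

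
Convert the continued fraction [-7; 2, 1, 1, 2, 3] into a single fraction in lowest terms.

Work from the innermost term outward:
Start with 3.
2 + 1/(3/1) = 2 + 1/3 = 7/3
1 + 1/(7/3) = 1 + 3/7 = 10/7
1 + 1/(10/7) = 1 + 7/10 = 17/10
2 + 1/(17/10) = 2 + 10/17 = 44/17
-7 + 1/(44/17) = -7 + 17/44 = -291/44

-291/44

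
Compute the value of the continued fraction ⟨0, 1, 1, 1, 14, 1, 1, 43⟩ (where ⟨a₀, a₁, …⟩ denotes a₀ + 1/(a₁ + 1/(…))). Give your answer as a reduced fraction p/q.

Use the convergent recurrence hₖ = aₖ·hₖ₋₁ + hₖ₋₂ (and likewise for the denominators kₖ):
a_0 = 0: 0/1
a_1 = 1: 1/1
a_2 = 1: 1/2
a_3 = 1: 2/3
a_4 = 14: 29/44
a_5 = 1: 31/47
a_6 = 1: 60/91
a_7 = 43: 2611/3960

2611/3960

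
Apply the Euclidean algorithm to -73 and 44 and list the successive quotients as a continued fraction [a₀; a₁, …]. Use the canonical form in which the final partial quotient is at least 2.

⌊-73/44⌋ = -2, remainder 15
⌊44/15⌋ = 2, remainder 14
⌊15/14⌋ = 1, remainder 1
⌊14/1⌋ = 14, remainder 0

[-2; 2, 1, 14]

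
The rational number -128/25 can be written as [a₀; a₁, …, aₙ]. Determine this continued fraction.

-128 ÷ 25 → quotient -6, remainder 22
25 ÷ 22 → quotient 1, remainder 3
22 ÷ 3 → quotient 7, remainder 1
3 ÷ 1 → quotient 3, remainder 0

[-6; 1, 7, 3]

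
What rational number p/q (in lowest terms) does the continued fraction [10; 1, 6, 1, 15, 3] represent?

Build up convergents one term at a time:
a_0 = 10: 10/1
a_1 = 1: 11/1
a_2 = 6: 76/7
a_3 = 1: 87/8
a_4 = 15: 1381/127
a_5 = 3: 4230/389

4230/389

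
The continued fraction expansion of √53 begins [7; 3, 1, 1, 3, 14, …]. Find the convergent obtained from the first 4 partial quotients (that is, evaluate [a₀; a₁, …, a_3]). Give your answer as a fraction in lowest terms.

51/7

a_0 = 7: 7/1
a_1 = 3: 22/3
a_2 = 1: 29/4
a_3 = 1: 51/7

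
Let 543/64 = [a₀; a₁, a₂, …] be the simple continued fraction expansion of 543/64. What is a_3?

2

Repeatedly divide and take the remainder:
543 = 8·64 + 31, so a_0 = 8
64 = 2·31 + 2, so a_1 = 2
31 = 15·2 + 1, so a_2 = 15
2 = 2·1 + 0, so a_3 = 2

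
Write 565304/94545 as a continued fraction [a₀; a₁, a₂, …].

[5; 1, 47, 11, 9, 3, 6]

Apply division with remainder until the remainder is 0:
565304 ÷ 94545 → quotient 5, remainder 92579
94545 ÷ 92579 → quotient 1, remainder 1966
92579 ÷ 1966 → quotient 47, remainder 177
1966 ÷ 177 → quotient 11, remainder 19
177 ÷ 19 → quotient 9, remainder 6
19 ÷ 6 → quotient 3, remainder 1
6 ÷ 1 → quotient 6, remainder 0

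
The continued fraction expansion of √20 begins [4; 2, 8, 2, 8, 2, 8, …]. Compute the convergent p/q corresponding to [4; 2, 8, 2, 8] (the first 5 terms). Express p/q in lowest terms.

1364/305

Start with 8.
2 + 1/(8/1) = 2 + 1/8 = 17/8
8 + 1/(17/8) = 8 + 8/17 = 144/17
2 + 1/(144/17) = 2 + 17/144 = 305/144
4 + 1/(305/144) = 4 + 144/305 = 1364/305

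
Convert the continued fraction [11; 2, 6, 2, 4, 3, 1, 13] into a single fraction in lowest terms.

83309/7267

a_0 = 11: 11/1
a_1 = 2: 23/2
a_2 = 6: 149/13
a_3 = 2: 321/28
a_4 = 4: 1433/125
a_5 = 3: 4620/403
a_6 = 1: 6053/528
a_7 = 13: 83309/7267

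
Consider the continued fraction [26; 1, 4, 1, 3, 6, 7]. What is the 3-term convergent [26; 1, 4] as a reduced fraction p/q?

a_0 = 26: 26/1
a_1 = 1: 27/1
a_2 = 4: 134/5

134/5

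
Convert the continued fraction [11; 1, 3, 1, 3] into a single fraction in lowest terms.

Build up convergents one term at a time:
a_0 = 11: 11/1
a_1 = 1: 12/1
a_2 = 3: 47/4
a_3 = 1: 59/5
a_4 = 3: 224/19

224/19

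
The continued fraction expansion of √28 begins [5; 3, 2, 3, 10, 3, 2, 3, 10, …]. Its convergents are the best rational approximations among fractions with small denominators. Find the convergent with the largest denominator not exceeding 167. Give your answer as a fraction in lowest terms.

List convergents until the denominator exceeds the bound:
a_0 = 5: 5/1  (≤ bound)
a_1 = 3: 16/3  (≤ bound)
a_2 = 2: 37/7  (≤ bound)
a_3 = 3: 127/24  (≤ bound)
a_4 = 10: 1307/247  (> 167, stop)

127/24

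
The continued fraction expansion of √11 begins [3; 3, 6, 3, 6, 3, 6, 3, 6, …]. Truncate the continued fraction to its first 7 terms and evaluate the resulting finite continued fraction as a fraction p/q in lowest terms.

25077/7561

Start with 6.
3 + 1/(6/1) = 3 + 1/6 = 19/6
6 + 1/(19/6) = 6 + 6/19 = 120/19
3 + 1/(120/19) = 3 + 19/120 = 379/120
6 + 1/(379/120) = 6 + 120/379 = 2394/379
3 + 1/(2394/379) = 3 + 379/2394 = 7561/2394
3 + 1/(7561/2394) = 3 + 2394/7561 = 25077/7561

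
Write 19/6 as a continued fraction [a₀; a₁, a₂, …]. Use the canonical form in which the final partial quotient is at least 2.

Repeatedly divide and take the remainder:
⌊19/6⌋ = 3, remainder 1
⌊6/1⌋ = 6, remainder 0

[3; 6]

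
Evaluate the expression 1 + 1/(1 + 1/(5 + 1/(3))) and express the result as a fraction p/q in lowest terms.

Start with 3.
5 + 1/(3/1) = 5 + 1/3 = 16/3
1 + 1/(16/3) = 1 + 3/16 = 19/16
1 + 1/(19/16) = 1 + 16/19 = 35/19

35/19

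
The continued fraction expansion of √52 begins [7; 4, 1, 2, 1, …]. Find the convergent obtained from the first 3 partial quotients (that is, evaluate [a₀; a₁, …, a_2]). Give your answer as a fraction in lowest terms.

36/5

Collapse the nested fraction from the inside out:
Start with 1.
4 + 1/(1/1) = 4 + 1/1 = 5/1
7 + 1/(5/1) = 7 + 1/5 = 36/5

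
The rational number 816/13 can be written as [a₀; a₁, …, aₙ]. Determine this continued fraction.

[62; 1, 3, 3]

⌊816/13⌋ = 62, remainder 10
⌊13/10⌋ = 1, remainder 3
⌊10/3⌋ = 3, remainder 1
⌊3/1⌋ = 3, remainder 0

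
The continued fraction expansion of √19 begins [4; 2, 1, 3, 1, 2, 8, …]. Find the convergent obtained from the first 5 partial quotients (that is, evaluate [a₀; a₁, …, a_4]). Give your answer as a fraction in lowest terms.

Work from the innermost term outward:
Start with 1.
3 + 1/(1/1) = 3 + 1/1 = 4/1
1 + 1/(4/1) = 1 + 1/4 = 5/4
2 + 1/(5/4) = 2 + 4/5 = 14/5
4 + 1/(14/5) = 4 + 5/14 = 61/14

61/14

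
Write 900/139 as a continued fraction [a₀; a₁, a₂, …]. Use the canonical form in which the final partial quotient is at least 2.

[6; 2, 9, 2, 3]

900 = 6·139 + 66, so a_0 = 6
139 = 2·66 + 7, so a_1 = 2
66 = 9·7 + 3, so a_2 = 9
7 = 2·3 + 1, so a_3 = 2
3 = 3·1 + 0, so a_4 = 3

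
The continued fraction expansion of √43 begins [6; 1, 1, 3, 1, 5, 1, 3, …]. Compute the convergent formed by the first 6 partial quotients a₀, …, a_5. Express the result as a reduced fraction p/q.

341/52

Build up convergents one term at a time:
a_0 = 6: 6/1
a_1 = 1: 7/1
a_2 = 1: 13/2
a_3 = 3: 46/7
a_4 = 1: 59/9
a_5 = 5: 341/52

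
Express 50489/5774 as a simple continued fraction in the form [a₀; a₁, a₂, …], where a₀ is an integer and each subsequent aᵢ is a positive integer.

⌊50489/5774⌋ = 8, remainder 4297
⌊5774/4297⌋ = 1, remainder 1477
⌊4297/1477⌋ = 2, remainder 1343
⌊1477/1343⌋ = 1, remainder 134
⌊1343/134⌋ = 10, remainder 3
⌊134/3⌋ = 44, remainder 2
⌊3/2⌋ = 1, remainder 1
⌊2/1⌋ = 2, remainder 0

[8; 1, 2, 1, 10, 44, 1, 2]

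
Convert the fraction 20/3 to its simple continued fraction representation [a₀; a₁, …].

20 = 6·3 + 2, so a_0 = 6
3 = 1·2 + 1, so a_1 = 1
2 = 2·1 + 0, so a_2 = 2

[6; 1, 2]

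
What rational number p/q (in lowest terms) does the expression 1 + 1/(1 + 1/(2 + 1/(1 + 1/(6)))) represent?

Work from the innermost term outward:
Start with 6.
1 + 1/(6/1) = 1 + 1/6 = 7/6
2 + 1/(7/6) = 2 + 6/7 = 20/7
1 + 1/(20/7) = 1 + 7/20 = 27/20
1 + 1/(27/20) = 1 + 20/27 = 47/27

47/27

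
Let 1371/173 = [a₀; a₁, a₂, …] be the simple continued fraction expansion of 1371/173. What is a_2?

1371 ÷ 173 → quotient 7, remainder 160
173 ÷ 160 → quotient 1, remainder 13
160 ÷ 13 → quotient 12, remainder 4

12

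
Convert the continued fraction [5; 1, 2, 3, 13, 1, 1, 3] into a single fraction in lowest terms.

5534/971

Starting at the tail and folding back:
Start with 3.
1 + 1/(3/1) = 1 + 1/3 = 4/3
1 + 1/(4/3) = 1 + 3/4 = 7/4
13 + 1/(7/4) = 13 + 4/7 = 95/7
3 + 1/(95/7) = 3 + 7/95 = 292/95
2 + 1/(292/95) = 2 + 95/292 = 679/292
1 + 1/(679/292) = 1 + 292/679 = 971/679
5 + 1/(971/679) = 5 + 679/971 = 5534/971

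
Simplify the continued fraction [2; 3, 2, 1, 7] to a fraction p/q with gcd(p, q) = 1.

Use the convergent recurrence hₖ = aₖ·hₖ₋₁ + hₖ₋₂ (and likewise for the denominators kₖ):
a_0 = 2: 2/1
a_1 = 3: 7/3
a_2 = 2: 16/7
a_3 = 1: 23/10
a_4 = 7: 177/77

177/77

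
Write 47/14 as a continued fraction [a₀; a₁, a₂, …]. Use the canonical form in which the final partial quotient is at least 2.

Apply division with remainder until the remainder is 0:
47 = 3·14 + 5, so a_0 = 3
14 = 2·5 + 4, so a_1 = 2
5 = 1·4 + 1, so a_2 = 1
4 = 4·1 + 0, so a_3 = 4

[3; 2, 1, 4]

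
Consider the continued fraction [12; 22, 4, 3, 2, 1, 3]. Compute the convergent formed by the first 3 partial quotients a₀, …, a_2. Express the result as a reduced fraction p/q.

1072/89

a_0 = 12: 12/1
a_1 = 22: 265/22
a_2 = 4: 1072/89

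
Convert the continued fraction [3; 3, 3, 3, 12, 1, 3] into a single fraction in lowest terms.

5691/1723

Work from the innermost term outward:
Start with 3.
1 + 1/(3/1) = 1 + 1/3 = 4/3
12 + 1/(4/3) = 12 + 3/4 = 51/4
3 + 1/(51/4) = 3 + 4/51 = 157/51
3 + 1/(157/51) = 3 + 51/157 = 522/157
3 + 1/(522/157) = 3 + 157/522 = 1723/522
3 + 1/(1723/522) = 3 + 522/1723 = 5691/1723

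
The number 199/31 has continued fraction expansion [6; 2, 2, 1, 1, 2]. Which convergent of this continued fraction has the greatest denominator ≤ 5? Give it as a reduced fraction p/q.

32/5

a_0 = 6: 6/1  (≤ bound)
a_1 = 2: 13/2  (≤ bound)
a_2 = 2: 32/5  (≤ bound)
a_3 = 1: 45/7  (> 5, stop)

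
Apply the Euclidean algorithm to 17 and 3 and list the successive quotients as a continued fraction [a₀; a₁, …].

Run the Euclidean algorithm, recording each quotient:
17 ÷ 3 → quotient 5, remainder 2
3 ÷ 2 → quotient 1, remainder 1
2 ÷ 1 → quotient 2, remainder 0

[5; 1, 2]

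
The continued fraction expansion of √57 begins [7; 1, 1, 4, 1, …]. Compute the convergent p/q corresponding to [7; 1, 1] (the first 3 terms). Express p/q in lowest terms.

a_0 = 7: 7/1
a_1 = 1: 8/1
a_2 = 1: 15/2

15/2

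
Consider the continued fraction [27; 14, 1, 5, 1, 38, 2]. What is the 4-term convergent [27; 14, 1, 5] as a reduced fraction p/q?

2409/89

Start with 5.
1 + 1/(5/1) = 1 + 1/5 = 6/5
14 + 1/(6/5) = 14 + 5/6 = 89/6
27 + 1/(89/6) = 27 + 6/89 = 2409/89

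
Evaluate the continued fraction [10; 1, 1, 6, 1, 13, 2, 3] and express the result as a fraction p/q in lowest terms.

a_0 = 10: 10/1
a_1 = 1: 11/1
a_2 = 1: 21/2
a_3 = 6: 137/13
a_4 = 1: 158/15
a_5 = 13: 2191/208
a_6 = 2: 4540/431
a_7 = 3: 15811/1501

15811/1501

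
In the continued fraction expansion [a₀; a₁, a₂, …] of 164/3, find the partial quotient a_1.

164 ÷ 3 → quotient 54, remainder 2
3 ÷ 2 → quotient 1, remainder 1

1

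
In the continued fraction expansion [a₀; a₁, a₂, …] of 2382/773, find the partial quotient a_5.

2

⌊2382/773⌋ = 3, remainder 63
⌊773/63⌋ = 12, remainder 17
⌊63/17⌋ = 3, remainder 12
⌊17/12⌋ = 1, remainder 5
⌊12/5⌋ = 2, remainder 2
⌊5/2⌋ = 2, remainder 1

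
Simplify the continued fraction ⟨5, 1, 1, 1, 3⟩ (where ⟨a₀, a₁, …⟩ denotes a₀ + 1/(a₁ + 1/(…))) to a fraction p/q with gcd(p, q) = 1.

62/11

Start with 3.
1 + 1/(3/1) = 1 + 1/3 = 4/3
1 + 1/(4/3) = 1 + 3/4 = 7/4
1 + 1/(7/4) = 1 + 4/7 = 11/7
5 + 1/(11/7) = 5 + 7/11 = 62/11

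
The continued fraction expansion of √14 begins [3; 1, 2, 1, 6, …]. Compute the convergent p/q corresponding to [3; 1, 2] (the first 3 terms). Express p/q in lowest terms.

11/3

Use the convergent recurrence hₖ = aₖ·hₖ₋₁ + hₖ₋₂ (and likewise for the denominators kₖ):
a_0 = 3: 3/1
a_1 = 1: 4/1
a_2 = 2: 11/3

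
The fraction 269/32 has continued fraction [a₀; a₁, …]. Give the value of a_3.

6

⌊269/32⌋ = 8, remainder 13
⌊32/13⌋ = 2, remainder 6
⌊13/6⌋ = 2, remainder 1
⌊6/1⌋ = 6, remainder 0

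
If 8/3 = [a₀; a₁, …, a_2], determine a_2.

2

Apply division with remainder until the remainder is 0:
8 = 2·3 + 2, so a_0 = 2
3 = 1·2 + 1, so a_1 = 1
2 = 2·1 + 0, so a_2 = 2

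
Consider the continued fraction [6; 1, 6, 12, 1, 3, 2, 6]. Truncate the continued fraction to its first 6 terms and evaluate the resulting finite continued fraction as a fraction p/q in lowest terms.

2476/361

a_0 = 6: 6/1
a_1 = 1: 7/1
a_2 = 6: 48/7
a_3 = 12: 583/85
a_4 = 1: 631/92
a_5 = 3: 2476/361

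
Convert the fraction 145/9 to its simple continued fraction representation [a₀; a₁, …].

Apply division with remainder until the remainder is 0:
⌊145/9⌋ = 16, remainder 1
⌊9/1⌋ = 9, remainder 0

[16; 9]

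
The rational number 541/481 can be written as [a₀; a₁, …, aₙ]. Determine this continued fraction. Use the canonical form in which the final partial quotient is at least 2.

[1; 8, 60]

541 = 1·481 + 60, so a_0 = 1
481 = 8·60 + 1, so a_1 = 8
60 = 60·1 + 0, so a_2 = 60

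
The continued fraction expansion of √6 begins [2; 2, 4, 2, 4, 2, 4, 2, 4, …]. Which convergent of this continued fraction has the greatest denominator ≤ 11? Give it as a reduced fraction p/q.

22/9

List convergents until the denominator exceeds the bound:
a_0 = 2: 2/1  (≤ bound)
a_1 = 2: 5/2  (≤ bound)
a_2 = 4: 22/9  (≤ bound)
a_3 = 2: 49/20  (> 11, stop)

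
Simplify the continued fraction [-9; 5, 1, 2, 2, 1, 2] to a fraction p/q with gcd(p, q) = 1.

-1359/154

a_0 = -9: -9/1
a_1 = 5: -44/5
a_2 = 1: -53/6
a_3 = 2: -150/17
a_4 = 2: -353/40
a_5 = 1: -503/57
a_6 = 2: -1359/154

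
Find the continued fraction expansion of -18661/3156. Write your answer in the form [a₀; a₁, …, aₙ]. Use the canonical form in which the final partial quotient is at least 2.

[-6; 11, 2, 10, 13]

Apply division with remainder until the remainder is 0:
⌊-18661/3156⌋ = -6, remainder 275
⌊3156/275⌋ = 11, remainder 131
⌊275/131⌋ = 2, remainder 13
⌊131/13⌋ = 10, remainder 1
⌊13/1⌋ = 13, remainder 0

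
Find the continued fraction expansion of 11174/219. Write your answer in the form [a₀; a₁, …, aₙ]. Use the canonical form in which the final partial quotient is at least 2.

11174 = 51·219 + 5, so a_0 = 51
219 = 43·5 + 4, so a_1 = 43
5 = 1·4 + 1, so a_2 = 1
4 = 4·1 + 0, so a_3 = 4

[51; 43, 1, 4]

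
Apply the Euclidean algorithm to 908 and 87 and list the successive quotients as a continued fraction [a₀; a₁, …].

[10; 2, 3, 2, 5]

Run the Euclidean algorithm, recording each quotient:
⌊908/87⌋ = 10, remainder 38
⌊87/38⌋ = 2, remainder 11
⌊38/11⌋ = 3, remainder 5
⌊11/5⌋ = 2, remainder 1
⌊5/1⌋ = 5, remainder 0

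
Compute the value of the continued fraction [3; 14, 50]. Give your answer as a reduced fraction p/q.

Start with 50.
14 + 1/(50/1) = 14 + 1/50 = 701/50
3 + 1/(701/50) = 3 + 50/701 = 2153/701

2153/701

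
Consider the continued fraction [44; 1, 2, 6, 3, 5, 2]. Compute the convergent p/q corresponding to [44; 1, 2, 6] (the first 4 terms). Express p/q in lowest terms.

849/19

Use the convergent recurrence hₖ = aₖ·hₖ₋₁ + hₖ₋₂ (and likewise for the denominators kₖ):
a_0 = 44: 44/1
a_1 = 1: 45/1
a_2 = 2: 134/3
a_3 = 6: 849/19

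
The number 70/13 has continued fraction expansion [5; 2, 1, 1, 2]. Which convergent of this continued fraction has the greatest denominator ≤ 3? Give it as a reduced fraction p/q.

16/3

a_0 = 5: 5/1  (≤ bound)
a_1 = 2: 11/2  (≤ bound)
a_2 = 1: 16/3  (≤ bound)
a_3 = 1: 27/5  (> 3, stop)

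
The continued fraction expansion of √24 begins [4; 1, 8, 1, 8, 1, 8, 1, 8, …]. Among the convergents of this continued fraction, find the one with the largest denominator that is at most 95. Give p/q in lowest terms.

a_0 = 4: 4/1  (≤ bound)
a_1 = 1: 5/1  (≤ bound)
a_2 = 8: 44/9  (≤ bound)
a_3 = 1: 49/10  (≤ bound)
a_4 = 8: 436/89  (≤ bound)
a_5 = 1: 485/99  (> 95, stop)

436/89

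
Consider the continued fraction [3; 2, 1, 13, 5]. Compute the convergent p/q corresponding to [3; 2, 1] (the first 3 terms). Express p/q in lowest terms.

Start with 1.
2 + 1/(1/1) = 2 + 1/1 = 3/1
3 + 1/(3/1) = 3 + 1/3 = 10/3

10/3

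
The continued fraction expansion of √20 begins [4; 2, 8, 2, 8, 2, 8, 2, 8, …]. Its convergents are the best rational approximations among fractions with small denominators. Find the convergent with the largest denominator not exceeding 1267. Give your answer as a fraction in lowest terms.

2889/646

List convergents until the denominator exceeds the bound:
a_0 = 4: 4/1  (≤ bound)
a_1 = 2: 9/2  (≤ bound)
a_2 = 8: 76/17  (≤ bound)
a_3 = 2: 161/36  (≤ bound)
a_4 = 8: 1364/305  (≤ bound)
a_5 = 2: 2889/646  (≤ bound)
a_6 = 8: 24476/5473  (> 1267, stop)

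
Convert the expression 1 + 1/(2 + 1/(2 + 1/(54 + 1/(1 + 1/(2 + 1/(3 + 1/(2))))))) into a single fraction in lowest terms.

8875/6336

Start with 2.
3 + 1/(2/1) = 3 + 1/2 = 7/2
2 + 1/(7/2) = 2 + 2/7 = 16/7
1 + 1/(16/7) = 1 + 7/16 = 23/16
54 + 1/(23/16) = 54 + 16/23 = 1258/23
2 + 1/(1258/23) = 2 + 23/1258 = 2539/1258
2 + 1/(2539/1258) = 2 + 1258/2539 = 6336/2539
1 + 1/(6336/2539) = 1 + 2539/6336 = 8875/6336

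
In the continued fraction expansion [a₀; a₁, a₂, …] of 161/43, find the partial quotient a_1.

1

Apply division with remainder until the remainder is 0:
⌊161/43⌋ = 3, remainder 32
⌊43/32⌋ = 1, remainder 11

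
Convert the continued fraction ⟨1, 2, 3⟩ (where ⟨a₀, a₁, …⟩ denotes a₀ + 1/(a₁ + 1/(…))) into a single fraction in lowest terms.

Collapse the nested fraction from the inside out:
Start with 3.
2 + 1/(3/1) = 2 + 1/3 = 7/3
1 + 1/(7/3) = 1 + 3/7 = 10/7

10/7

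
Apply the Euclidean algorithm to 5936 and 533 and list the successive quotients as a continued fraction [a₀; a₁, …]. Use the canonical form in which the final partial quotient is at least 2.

Apply division with remainder until the remainder is 0:
5936 = 11·533 + 73, so a_0 = 11
533 = 7·73 + 22, so a_1 = 7
73 = 3·22 + 7, so a_2 = 3
22 = 3·7 + 1, so a_3 = 3
7 = 7·1 + 0, so a_4 = 7

[11; 7, 3, 3, 7]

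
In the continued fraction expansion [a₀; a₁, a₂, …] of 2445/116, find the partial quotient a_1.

⌊2445/116⌋ = 21, remainder 9
⌊116/9⌋ = 12, remainder 8

12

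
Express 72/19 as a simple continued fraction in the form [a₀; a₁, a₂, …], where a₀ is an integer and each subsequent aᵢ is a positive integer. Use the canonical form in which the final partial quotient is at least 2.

⌊72/19⌋ = 3, remainder 15
⌊19/15⌋ = 1, remainder 4
⌊15/4⌋ = 3, remainder 3
⌊4/3⌋ = 1, remainder 1
⌊3/1⌋ = 3, remainder 0

[3; 1, 3, 1, 3]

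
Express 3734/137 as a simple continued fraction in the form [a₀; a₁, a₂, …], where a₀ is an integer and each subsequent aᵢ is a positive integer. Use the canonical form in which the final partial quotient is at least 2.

Run the Euclidean algorithm, recording each quotient:
⌊3734/137⌋ = 27, remainder 35
⌊137/35⌋ = 3, remainder 32
⌊35/32⌋ = 1, remainder 3
⌊32/3⌋ = 10, remainder 2
⌊3/2⌋ = 1, remainder 1
⌊2/1⌋ = 2, remainder 0

[27; 3, 1, 10, 1, 2]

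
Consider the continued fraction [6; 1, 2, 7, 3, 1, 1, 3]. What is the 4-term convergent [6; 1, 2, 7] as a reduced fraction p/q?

147/22

Start with 7.
2 + 1/(7/1) = 2 + 1/7 = 15/7
1 + 1/(15/7) = 1 + 7/15 = 22/15
6 + 1/(22/15) = 6 + 15/22 = 147/22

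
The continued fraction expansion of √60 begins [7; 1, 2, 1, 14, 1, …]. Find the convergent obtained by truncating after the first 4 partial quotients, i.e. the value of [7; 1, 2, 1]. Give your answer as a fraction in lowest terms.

a_0 = 7: 7/1
a_1 = 1: 8/1
a_2 = 2: 23/3
a_3 = 1: 31/4

31/4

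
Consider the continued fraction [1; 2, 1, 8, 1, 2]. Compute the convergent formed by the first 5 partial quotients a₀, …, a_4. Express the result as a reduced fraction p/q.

39/29

Start with 1.
8 + 1/(1/1) = 8 + 1/1 = 9/1
1 + 1/(9/1) = 1 + 1/9 = 10/9
2 + 1/(10/9) = 2 + 9/10 = 29/10
1 + 1/(29/10) = 1 + 10/29 = 39/29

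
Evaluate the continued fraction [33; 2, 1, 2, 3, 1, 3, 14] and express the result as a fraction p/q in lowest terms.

62838/1883

Start with 14.
3 + 1/(14/1) = 3 + 1/14 = 43/14
1 + 1/(43/14) = 1 + 14/43 = 57/43
3 + 1/(57/43) = 3 + 43/57 = 214/57
2 + 1/(214/57) = 2 + 57/214 = 485/214
1 + 1/(485/214) = 1 + 214/485 = 699/485
2 + 1/(699/485) = 2 + 485/699 = 1883/699
33 + 1/(1883/699) = 33 + 699/1883 = 62838/1883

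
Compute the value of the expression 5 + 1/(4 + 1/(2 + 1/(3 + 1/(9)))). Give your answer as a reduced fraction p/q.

1505/288

Start with 9.
3 + 1/(9/1) = 3 + 1/9 = 28/9
2 + 1/(28/9) = 2 + 9/28 = 65/28
4 + 1/(65/28) = 4 + 28/65 = 288/65
5 + 1/(288/65) = 5 + 65/288 = 1505/288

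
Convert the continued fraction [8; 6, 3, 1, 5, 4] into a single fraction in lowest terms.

4904/601

a_0 = 8: 8/1
a_1 = 6: 49/6
a_2 = 3: 155/19
a_3 = 1: 204/25
a_4 = 5: 1175/144
a_5 = 4: 4904/601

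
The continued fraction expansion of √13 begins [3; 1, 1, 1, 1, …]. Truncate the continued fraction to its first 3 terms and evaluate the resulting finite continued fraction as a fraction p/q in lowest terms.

Start with 1.
1 + 1/(1/1) = 1 + 1/1 = 2/1
3 + 1/(2/1) = 3 + 1/2 = 7/2

7/2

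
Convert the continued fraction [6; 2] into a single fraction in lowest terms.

13/2

a_0 = 6: 6/1
a_1 = 2: 13/2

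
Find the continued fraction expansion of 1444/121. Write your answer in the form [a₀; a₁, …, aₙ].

Repeatedly divide and take the remainder:
1444 ÷ 121 → quotient 11, remainder 113
121 ÷ 113 → quotient 1, remainder 8
113 ÷ 8 → quotient 14, remainder 1
8 ÷ 1 → quotient 8, remainder 0

[11; 1, 14, 8]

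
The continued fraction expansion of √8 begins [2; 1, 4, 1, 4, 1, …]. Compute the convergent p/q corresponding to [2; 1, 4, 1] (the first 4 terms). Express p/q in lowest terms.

17/6

Work from the innermost term outward:
Start with 1.
4 + 1/(1/1) = 4 + 1/1 = 5/1
1 + 1/(5/1) = 1 + 1/5 = 6/5
2 + 1/(6/5) = 2 + 5/6 = 17/6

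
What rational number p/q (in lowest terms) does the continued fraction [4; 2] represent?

9/2

a_0 = 4: 4/1
a_1 = 2: 9/2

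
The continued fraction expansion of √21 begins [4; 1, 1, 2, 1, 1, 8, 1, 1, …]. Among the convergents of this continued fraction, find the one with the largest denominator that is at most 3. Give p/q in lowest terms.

9/2

a_0 = 4: 4/1  (≤ bound)
a_1 = 1: 5/1  (≤ bound)
a_2 = 1: 9/2  (≤ bound)
a_3 = 2: 23/5  (> 3, stop)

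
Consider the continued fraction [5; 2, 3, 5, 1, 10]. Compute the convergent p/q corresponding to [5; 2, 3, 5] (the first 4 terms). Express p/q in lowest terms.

201/37

Collapse the nested fraction from the inside out:
Start with 5.
3 + 1/(5/1) = 3 + 1/5 = 16/5
2 + 1/(16/5) = 2 + 5/16 = 37/16
5 + 1/(37/16) = 5 + 16/37 = 201/37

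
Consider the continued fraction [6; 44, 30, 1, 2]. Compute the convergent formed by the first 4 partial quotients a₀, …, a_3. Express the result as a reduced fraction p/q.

8221/1365

Collapse the nested fraction from the inside out:
Start with 1.
30 + 1/(1/1) = 30 + 1/1 = 31/1
44 + 1/(31/1) = 44 + 1/31 = 1365/31
6 + 1/(1365/31) = 6 + 31/1365 = 8221/1365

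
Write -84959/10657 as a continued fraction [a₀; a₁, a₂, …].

[-8; 35, 1, 7, 2, 17]

-84959 = -8·10657 + 297, so a_0 = -8
10657 = 35·297 + 262, so a_1 = 35
297 = 1·262 + 35, so a_2 = 1
262 = 7·35 + 17, so a_3 = 7
35 = 2·17 + 1, so a_4 = 2
17 = 17·1 + 0, so a_5 = 17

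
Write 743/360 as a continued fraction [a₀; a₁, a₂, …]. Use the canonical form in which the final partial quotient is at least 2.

[2; 15, 1, 1, 1, 7]

743 = 2·360 + 23, so a_0 = 2
360 = 15·23 + 15, so a_1 = 15
23 = 1·15 + 8, so a_2 = 1
15 = 1·8 + 7, so a_3 = 1
8 = 1·7 + 1, so a_4 = 1
7 = 7·1 + 0, so a_5 = 7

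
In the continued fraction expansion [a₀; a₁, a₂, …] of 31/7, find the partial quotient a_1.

2

Repeatedly divide and take the remainder:
31 = 4·7 + 3, so a_0 = 4
7 = 2·3 + 1, so a_1 = 2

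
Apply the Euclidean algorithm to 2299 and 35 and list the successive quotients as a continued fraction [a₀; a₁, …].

2299 = 65·35 + 24, so a_0 = 65
35 = 1·24 + 11, so a_1 = 1
24 = 2·11 + 2, so a_2 = 2
11 = 5·2 + 1, so a_3 = 5
2 = 2·1 + 0, so a_4 = 2

[65; 1, 2, 5, 2]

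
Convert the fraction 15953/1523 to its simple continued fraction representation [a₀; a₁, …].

15953 ÷ 1523 → quotient 10, remainder 723
1523 ÷ 723 → quotient 2, remainder 77
723 ÷ 77 → quotient 9, remainder 30
77 ÷ 30 → quotient 2, remainder 17
30 ÷ 17 → quotient 1, remainder 13
17 ÷ 13 → quotient 1, remainder 4
13 ÷ 4 → quotient 3, remainder 1
4 ÷ 1 → quotient 4, remainder 0

[10; 2, 9, 2, 1, 1, 3, 4]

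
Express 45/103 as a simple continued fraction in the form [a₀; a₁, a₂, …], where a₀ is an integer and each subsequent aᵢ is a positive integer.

45 = 0·103 + 45, so a_0 = 0
103 = 2·45 + 13, so a_1 = 2
45 = 3·13 + 6, so a_2 = 3
13 = 2·6 + 1, so a_3 = 2
6 = 6·1 + 0, so a_4 = 6

[0; 2, 3, 2, 6]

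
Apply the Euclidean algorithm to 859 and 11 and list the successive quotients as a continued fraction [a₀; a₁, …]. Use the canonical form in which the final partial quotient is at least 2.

859 ÷ 11 → quotient 78, remainder 1
11 ÷ 1 → quotient 11, remainder 0

[78; 11]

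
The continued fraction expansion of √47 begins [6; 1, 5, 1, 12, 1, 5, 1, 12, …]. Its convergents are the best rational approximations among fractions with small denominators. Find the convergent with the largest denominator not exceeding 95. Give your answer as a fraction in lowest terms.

617/90

a_0 = 6: 6/1  (≤ bound)
a_1 = 1: 7/1  (≤ bound)
a_2 = 5: 41/6  (≤ bound)
a_3 = 1: 48/7  (≤ bound)
a_4 = 12: 617/90  (≤ bound)
a_5 = 1: 665/97  (> 95, stop)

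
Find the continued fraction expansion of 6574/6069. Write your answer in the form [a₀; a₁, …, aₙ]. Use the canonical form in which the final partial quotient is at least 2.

Apply division with remainder until the remainder is 0:
6574 ÷ 6069 → quotient 1, remainder 505
6069 ÷ 505 → quotient 12, remainder 9
505 ÷ 9 → quotient 56, remainder 1
9 ÷ 1 → quotient 9, remainder 0

[1; 12, 56, 9]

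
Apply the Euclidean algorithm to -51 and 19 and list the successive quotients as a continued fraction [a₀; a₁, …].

⌊-51/19⌋ = -3, remainder 6
⌊19/6⌋ = 3, remainder 1
⌊6/1⌋ = 6, remainder 0

[-3; 3, 6]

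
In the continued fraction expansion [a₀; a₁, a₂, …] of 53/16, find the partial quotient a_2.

5

Repeatedly divide and take the remainder:
53 = 3·16 + 5, so a_0 = 3
16 = 3·5 + 1, so a_1 = 3
5 = 5·1 + 0, so a_2 = 5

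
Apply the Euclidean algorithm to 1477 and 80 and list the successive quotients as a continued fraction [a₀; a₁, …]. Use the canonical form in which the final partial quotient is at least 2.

Run the Euclidean algorithm, recording each quotient:
1477 = 18·80 + 37, so a_0 = 18
80 = 2·37 + 6, so a_1 = 2
37 = 6·6 + 1, so a_2 = 6
6 = 6·1 + 0, so a_3 = 6

[18; 2, 6, 6]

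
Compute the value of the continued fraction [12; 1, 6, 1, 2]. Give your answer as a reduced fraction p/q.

296/23

Build up convergents one term at a time:
a_0 = 12: 12/1
a_1 = 1: 13/1
a_2 = 6: 90/7
a_3 = 1: 103/8
a_4 = 2: 296/23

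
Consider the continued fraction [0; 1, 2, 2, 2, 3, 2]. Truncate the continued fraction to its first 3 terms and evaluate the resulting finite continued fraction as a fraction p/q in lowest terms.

Build up convergents one term at a time:
a_0 = 0: 0/1
a_1 = 1: 1/1
a_2 = 2: 2/3

2/3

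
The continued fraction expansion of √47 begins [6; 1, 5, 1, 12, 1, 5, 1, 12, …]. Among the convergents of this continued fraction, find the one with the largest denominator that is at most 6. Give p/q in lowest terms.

41/6

a_0 = 6: 6/1  (≤ bound)
a_1 = 1: 7/1  (≤ bound)
a_2 = 5: 41/6  (≤ bound)
a_3 = 1: 48/7  (> 6, stop)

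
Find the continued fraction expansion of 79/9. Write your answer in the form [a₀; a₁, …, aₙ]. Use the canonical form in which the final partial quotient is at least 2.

[8; 1, 3, 2]

Apply division with remainder until the remainder is 0:
⌊79/9⌋ = 8, remainder 7
⌊9/7⌋ = 1, remainder 2
⌊7/2⌋ = 3, remainder 1
⌊2/1⌋ = 2, remainder 0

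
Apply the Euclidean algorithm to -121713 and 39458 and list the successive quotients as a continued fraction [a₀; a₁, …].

[-4; 1, 10, 1, 4, 2, 9, 32]

⌊-121713/39458⌋ = -4, remainder 36119
⌊39458/36119⌋ = 1, remainder 3339
⌊36119/3339⌋ = 10, remainder 2729
⌊3339/2729⌋ = 1, remainder 610
⌊2729/610⌋ = 4, remainder 289
⌊610/289⌋ = 2, remainder 32
⌊289/32⌋ = 9, remainder 1
⌊32/1⌋ = 32, remainder 0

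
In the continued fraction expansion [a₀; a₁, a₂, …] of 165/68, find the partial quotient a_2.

Repeatedly divide and take the remainder:
⌊165/68⌋ = 2, remainder 29
⌊68/29⌋ = 2, remainder 10
⌊29/10⌋ = 2, remainder 9

2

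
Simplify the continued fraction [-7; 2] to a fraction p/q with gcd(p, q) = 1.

-13/2

Start with 2.
-7 + 1/(2/1) = -7 + 1/2 = -13/2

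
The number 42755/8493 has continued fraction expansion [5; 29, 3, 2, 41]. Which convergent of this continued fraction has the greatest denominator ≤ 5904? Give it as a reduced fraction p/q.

1032/205

List convergents until the denominator exceeds the bound:
a_0 = 5: 5/1  (≤ bound)
a_1 = 29: 146/29  (≤ bound)
a_2 = 3: 443/88  (≤ bound)
a_3 = 2: 1032/205  (≤ bound)
a_4 = 41: 42755/8493  (> 5904, stop)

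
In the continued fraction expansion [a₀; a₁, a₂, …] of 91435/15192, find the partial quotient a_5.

1

Apply division with remainder until the remainder is 0:
91435 = 6·15192 + 283, so a_0 = 6
15192 = 53·283 + 193, so a_1 = 53
283 = 1·193 + 90, so a_2 = 1
193 = 2·90 + 13, so a_3 = 2
90 = 6·13 + 12, so a_4 = 6
13 = 1·12 + 1, so a_5 = 1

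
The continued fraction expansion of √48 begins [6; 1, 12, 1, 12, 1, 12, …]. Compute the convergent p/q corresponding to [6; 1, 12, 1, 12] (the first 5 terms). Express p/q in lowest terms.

a_0 = 6: 6/1
a_1 = 1: 7/1
a_2 = 12: 90/13
a_3 = 1: 97/14
a_4 = 12: 1254/181

1254/181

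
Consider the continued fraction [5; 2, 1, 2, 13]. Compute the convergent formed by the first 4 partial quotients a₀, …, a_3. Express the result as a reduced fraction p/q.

43/8

Build up convergents one term at a time:
a_0 = 5: 5/1
a_1 = 2: 11/2
a_2 = 1: 16/3
a_3 = 2: 43/8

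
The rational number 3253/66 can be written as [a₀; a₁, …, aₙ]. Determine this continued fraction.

[49; 3, 2, 9]

⌊3253/66⌋ = 49, remainder 19
⌊66/19⌋ = 3, remainder 9
⌊19/9⌋ = 2, remainder 1
⌊9/1⌋ = 9, remainder 0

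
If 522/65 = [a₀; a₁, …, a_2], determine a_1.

⌊522/65⌋ = 8, remainder 2
⌊65/2⌋ = 32, remainder 1

32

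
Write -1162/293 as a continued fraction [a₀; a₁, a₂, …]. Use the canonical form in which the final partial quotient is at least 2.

[-4; 29, 3, 3]

Run the Euclidean algorithm, recording each quotient:
-1162 = -4·293 + 10, so a_0 = -4
293 = 29·10 + 3, so a_1 = 29
10 = 3·3 + 1, so a_2 = 3
3 = 3·1 + 0, so a_3 = 3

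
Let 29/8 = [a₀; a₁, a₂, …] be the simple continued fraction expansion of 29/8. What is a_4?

2

Run the Euclidean algorithm, recording each quotient:
29 ÷ 8 → quotient 3, remainder 5
8 ÷ 5 → quotient 1, remainder 3
5 ÷ 3 → quotient 1, remainder 2
3 ÷ 2 → quotient 1, remainder 1
2 ÷ 1 → quotient 2, remainder 0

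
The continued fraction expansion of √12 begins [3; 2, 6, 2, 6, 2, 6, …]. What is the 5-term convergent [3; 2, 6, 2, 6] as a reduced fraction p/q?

627/181

Starting at the tail and folding back:
Start with 6.
2 + 1/(6/1) = 2 + 1/6 = 13/6
6 + 1/(13/6) = 6 + 6/13 = 84/13
2 + 1/(84/13) = 2 + 13/84 = 181/84
3 + 1/(181/84) = 3 + 84/181 = 627/181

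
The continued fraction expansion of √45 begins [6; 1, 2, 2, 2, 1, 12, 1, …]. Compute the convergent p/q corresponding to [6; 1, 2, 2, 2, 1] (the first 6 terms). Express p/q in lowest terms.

Collapse the nested fraction from the inside out:
Start with 1.
2 + 1/(1/1) = 2 + 1/1 = 3/1
2 + 1/(3/1) = 2 + 1/3 = 7/3
2 + 1/(7/3) = 2 + 3/7 = 17/7
1 + 1/(17/7) = 1 + 7/17 = 24/17
6 + 1/(24/17) = 6 + 17/24 = 161/24

161/24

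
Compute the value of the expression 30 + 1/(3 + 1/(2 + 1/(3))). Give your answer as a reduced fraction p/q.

727/24

Start with 3.
2 + 1/(3/1) = 2 + 1/3 = 7/3
3 + 1/(7/3) = 3 + 3/7 = 24/7
30 + 1/(24/7) = 30 + 7/24 = 727/24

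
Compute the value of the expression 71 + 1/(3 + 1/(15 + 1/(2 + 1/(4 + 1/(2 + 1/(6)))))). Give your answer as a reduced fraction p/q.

435661/6108

a_0 = 71: 71/1
a_1 = 3: 214/3
a_2 = 15: 3281/46
a_3 = 2: 6776/95
a_4 = 4: 30385/426
a_5 = 2: 67546/947
a_6 = 6: 435661/6108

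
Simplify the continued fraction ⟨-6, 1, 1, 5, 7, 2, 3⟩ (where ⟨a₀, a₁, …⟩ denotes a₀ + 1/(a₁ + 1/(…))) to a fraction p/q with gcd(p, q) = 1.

Use the convergent recurrence hₖ = aₖ·hₖ₋₁ + hₖ₋₂ (and likewise for the denominators kₖ):
a_0 = -6: -6/1
a_1 = 1: -5/1
a_2 = 1: -11/2
a_3 = 5: -60/11
a_4 = 7: -431/79
a_5 = 2: -922/169
a_6 = 3: -3197/586

-3197/586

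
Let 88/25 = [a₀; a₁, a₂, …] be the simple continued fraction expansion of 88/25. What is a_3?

12

⌊88/25⌋ = 3, remainder 13
⌊25/13⌋ = 1, remainder 12
⌊13/12⌋ = 1, remainder 1
⌊12/1⌋ = 12, remainder 0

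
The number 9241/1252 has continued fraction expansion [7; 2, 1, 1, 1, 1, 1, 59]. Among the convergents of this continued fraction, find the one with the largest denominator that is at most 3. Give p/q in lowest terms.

List convergents until the denominator exceeds the bound:
a_0 = 7: 7/1  (≤ bound)
a_1 = 2: 15/2  (≤ bound)
a_2 = 1: 22/3  (≤ bound)
a_3 = 1: 37/5  (> 3, stop)

22/3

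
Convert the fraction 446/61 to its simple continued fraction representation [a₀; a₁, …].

[7; 3, 4, 1, 3]

Repeatedly divide and take the remainder:
446 ÷ 61 → quotient 7, remainder 19
61 ÷ 19 → quotient 3, remainder 4
19 ÷ 4 → quotient 4, remainder 3
4 ÷ 3 → quotient 1, remainder 1
3 ÷ 1 → quotient 3, remainder 0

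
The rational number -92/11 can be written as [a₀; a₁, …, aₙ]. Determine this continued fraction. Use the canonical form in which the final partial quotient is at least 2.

[-9; 1, 1, 1, 3]

⌊-92/11⌋ = -9, remainder 7
⌊11/7⌋ = 1, remainder 4
⌊7/4⌋ = 1, remainder 3
⌊4/3⌋ = 1, remainder 1
⌊3/1⌋ = 3, remainder 0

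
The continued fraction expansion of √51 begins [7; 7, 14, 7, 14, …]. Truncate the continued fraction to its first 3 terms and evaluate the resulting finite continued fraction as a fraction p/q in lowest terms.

707/99

a_0 = 7: 7/1
a_1 = 7: 50/7
a_2 = 14: 707/99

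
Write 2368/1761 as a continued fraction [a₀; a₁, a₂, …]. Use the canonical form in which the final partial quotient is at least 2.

2368 = 1·1761 + 607, so a_0 = 1
1761 = 2·607 + 547, so a_1 = 2
607 = 1·547 + 60, so a_2 = 1
547 = 9·60 + 7, so a_3 = 9
60 = 8·7 + 4, so a_4 = 8
7 = 1·4 + 3, so a_5 = 1
4 = 1·3 + 1, so a_6 = 1
3 = 3·1 + 0, so a_7 = 3

[1; 2, 1, 9, 8, 1, 1, 3]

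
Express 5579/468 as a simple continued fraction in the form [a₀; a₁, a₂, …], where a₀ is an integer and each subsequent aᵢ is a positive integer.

[11; 1, 11, 1, 1, 1, 5, 2]

5579 = 11·468 + 431, so a_0 = 11
468 = 1·431 + 37, so a_1 = 1
431 = 11·37 + 24, so a_2 = 11
37 = 1·24 + 13, so a_3 = 1
24 = 1·13 + 11, so a_4 = 1
13 = 1·11 + 2, so a_5 = 1
11 = 5·2 + 1, so a_6 = 5
2 = 2·1 + 0, so a_7 = 2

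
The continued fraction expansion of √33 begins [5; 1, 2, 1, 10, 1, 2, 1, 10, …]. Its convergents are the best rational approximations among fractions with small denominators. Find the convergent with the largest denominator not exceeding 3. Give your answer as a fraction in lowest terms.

17/3

List convergents until the denominator exceeds the bound:
a_0 = 5: 5/1  (≤ bound)
a_1 = 1: 6/1  (≤ bound)
a_2 = 2: 17/3  (≤ bound)
a_3 = 1: 23/4  (> 3, stop)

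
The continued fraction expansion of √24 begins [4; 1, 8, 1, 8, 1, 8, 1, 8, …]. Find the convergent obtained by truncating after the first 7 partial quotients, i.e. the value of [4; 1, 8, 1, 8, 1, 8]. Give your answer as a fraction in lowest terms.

Collapse the nested fraction from the inside out:
Start with 8.
1 + 1/(8/1) = 1 + 1/8 = 9/8
8 + 1/(9/8) = 8 + 8/9 = 80/9
1 + 1/(80/9) = 1 + 9/80 = 89/80
8 + 1/(89/80) = 8 + 80/89 = 792/89
1 + 1/(792/89) = 1 + 89/792 = 881/792
4 + 1/(881/792) = 4 + 792/881 = 4316/881

4316/881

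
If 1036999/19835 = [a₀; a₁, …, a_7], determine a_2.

1

1036999 = 52·19835 + 5579, so a_0 = 52
19835 = 3·5579 + 3098, so a_1 = 3
5579 = 1·3098 + 2481, so a_2 = 1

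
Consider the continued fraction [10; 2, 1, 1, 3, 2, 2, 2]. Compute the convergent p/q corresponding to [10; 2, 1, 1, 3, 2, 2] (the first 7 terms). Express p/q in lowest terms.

Collapse the nested fraction from the inside out:
Start with 2.
2 + 1/(2/1) = 2 + 1/2 = 5/2
3 + 1/(5/2) = 3 + 2/5 = 17/5
1 + 1/(17/5) = 1 + 5/17 = 22/17
1 + 1/(22/17) = 1 + 17/22 = 39/22
2 + 1/(39/22) = 2 + 22/39 = 100/39
10 + 1/(100/39) = 10 + 39/100 = 1039/100

1039/100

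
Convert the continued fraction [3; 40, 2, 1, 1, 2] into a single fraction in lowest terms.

1588/525

Work from the innermost term outward:
Start with 2.
1 + 1/(2/1) = 1 + 1/2 = 3/2
1 + 1/(3/2) = 1 + 2/3 = 5/3
2 + 1/(5/3) = 2 + 3/5 = 13/5
40 + 1/(13/5) = 40 + 5/13 = 525/13
3 + 1/(525/13) = 3 + 13/525 = 1588/525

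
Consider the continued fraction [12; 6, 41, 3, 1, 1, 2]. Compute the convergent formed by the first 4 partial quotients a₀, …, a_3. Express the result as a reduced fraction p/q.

Start with 3.
41 + 1/(3/1) = 41 + 1/3 = 124/3
6 + 1/(124/3) = 6 + 3/124 = 747/124
12 + 1/(747/124) = 12 + 124/747 = 9088/747

9088/747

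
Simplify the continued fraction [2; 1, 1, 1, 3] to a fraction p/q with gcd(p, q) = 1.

a_0 = 2: 2/1
a_1 = 1: 3/1
a_2 = 1: 5/2
a_3 = 1: 8/3
a_4 = 3: 29/11

29/11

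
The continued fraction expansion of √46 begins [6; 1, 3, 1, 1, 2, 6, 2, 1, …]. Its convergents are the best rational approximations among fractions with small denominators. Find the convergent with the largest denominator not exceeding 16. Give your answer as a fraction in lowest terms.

61/9

a_0 = 6: 6/1  (≤ bound)
a_1 = 1: 7/1  (≤ bound)
a_2 = 3: 27/4  (≤ bound)
a_3 = 1: 34/5  (≤ bound)
a_4 = 1: 61/9  (≤ bound)
a_5 = 2: 156/23  (> 16, stop)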